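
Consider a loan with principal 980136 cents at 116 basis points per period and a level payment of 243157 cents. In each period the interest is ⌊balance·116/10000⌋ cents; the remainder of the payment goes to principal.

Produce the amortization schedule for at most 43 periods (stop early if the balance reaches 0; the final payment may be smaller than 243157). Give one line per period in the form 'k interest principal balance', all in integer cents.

1. interest=⌊980136·116/10000⌋=11369; principal=243157-11369=231788; balance=980136-231788=748348
2. interest=⌊748348·116/10000⌋=8680; principal=243157-8680=234477; balance=748348-234477=513871
3. interest=⌊513871·116/10000⌋=5960; principal=243157-5960=237197; balance=513871-237197=276674
4. interest=⌊276674·116/10000⌋=3209; principal=243157-3209=239948; balance=276674-239948=36726
5. interest=⌊36726·116/10000⌋=426; principal=min(243157-426,36726)=36726; balance=36726-36726=0

1 11369 231788 748348
2 8680 234477 513871
3 5960 237197 276674
4 3209 239948 36726
5 426 36726 0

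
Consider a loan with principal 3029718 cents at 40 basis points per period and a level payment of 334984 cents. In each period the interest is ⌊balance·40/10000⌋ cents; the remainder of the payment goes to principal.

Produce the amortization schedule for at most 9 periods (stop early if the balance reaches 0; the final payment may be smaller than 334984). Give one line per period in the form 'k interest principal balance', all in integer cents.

1 12118 322866 2706852
2 10827 324157 2382695
3 9530 325454 2057241
4 8228 326756 1730485
5 6921 328063 1402422
6 5609 329375 1073047
7 4292 330692 742355
8 2969 332015 410340
9 1641 333343 76997

1. interest=⌊3029718·40/10000⌋=12118; principal=334984-12118=322866; balance=3029718-322866=2706852
2. interest=⌊2706852·40/10000⌋=10827; principal=334984-10827=324157; balance=2706852-324157=2382695
3. interest=⌊2382695·40/10000⌋=9530; principal=334984-9530=325454; balance=2382695-325454=2057241
4. interest=⌊2057241·40/10000⌋=8228; principal=334984-8228=326756; balance=2057241-326756=1730485
5. interest=⌊1730485·40/10000⌋=6921; principal=334984-6921=328063; balance=1730485-328063=1402422
6. interest=⌊1402422·40/10000⌋=5609; principal=334984-5609=329375; balance=1402422-329375=1073047
7. interest=⌊1073047·40/10000⌋=4292; principal=334984-4292=330692; balance=1073047-330692=742355
8. interest=⌊742355·40/10000⌋=2969; principal=334984-2969=332015; balance=742355-332015=410340
9. interest=⌊410340·40/10000⌋=1641; principal=334984-1641=333343; balance=410340-333343=76997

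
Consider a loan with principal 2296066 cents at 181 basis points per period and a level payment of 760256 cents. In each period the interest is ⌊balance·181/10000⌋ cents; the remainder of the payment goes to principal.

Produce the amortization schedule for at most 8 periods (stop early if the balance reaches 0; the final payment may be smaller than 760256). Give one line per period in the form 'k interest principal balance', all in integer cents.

1. interest=⌊2296066·181/10000⌋=41558; principal=760256-41558=718698; balance=2296066-718698=1577368
2. interest=⌊1577368·181/10000⌋=28550; principal=760256-28550=731706; balance=1577368-731706=845662
3. interest=⌊845662·181/10000⌋=15306; principal=760256-15306=744950; balance=845662-744950=100712
4. interest=⌊100712·181/10000⌋=1822; principal=min(760256-1822,100712)=100712; balance=100712-100712=0

1 41558 718698 1577368
2 28550 731706 845662
3 15306 744950 100712
4 1822 100712 0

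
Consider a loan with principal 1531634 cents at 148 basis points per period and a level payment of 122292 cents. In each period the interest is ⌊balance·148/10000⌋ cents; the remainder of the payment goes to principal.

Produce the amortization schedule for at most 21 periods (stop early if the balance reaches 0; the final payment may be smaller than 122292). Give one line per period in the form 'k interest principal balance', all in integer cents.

1. interest=⌊1531634·148/10000⌋=22668; principal=122292-22668=99624; balance=1531634-99624=1432010
2. interest=⌊1432010·148/10000⌋=21193; principal=122292-21193=101099; balance=1432010-101099=1330911
3. interest=⌊1330911·148/10000⌋=19697; principal=122292-19697=102595; balance=1330911-102595=1228316
4. interest=⌊1228316·148/10000⌋=18179; principal=122292-18179=104113; balance=1228316-104113=1124203
5. interest=⌊1124203·148/10000⌋=16638; principal=122292-16638=105654; balance=1124203-105654=1018549
6. interest=⌊1018549·148/10000⌋=15074; principal=122292-15074=107218; balance=1018549-107218=911331
7. interest=⌊911331·148/10000⌋=13487; principal=122292-13487=108805; balance=911331-108805=802526
8. interest=⌊802526·148/10000⌋=11877; principal=122292-11877=110415; balance=802526-110415=692111
9. interest=⌊692111·148/10000⌋=10243; principal=122292-10243=112049; balance=692111-112049=580062
10. interest=⌊580062·148/10000⌋=8584; principal=122292-8584=113708; balance=580062-113708=466354
11. interest=⌊466354·148/10000⌋=6902; principal=122292-6902=115390; balance=466354-115390=350964
12. interest=⌊350964·148/10000⌋=5194; principal=122292-5194=117098; balance=350964-117098=233866
13. interest=⌊233866·148/10000⌋=3461; principal=122292-3461=118831; balance=233866-118831=115035
14. interest=⌊115035·148/10000⌋=1702; principal=min(122292-1702,115035)=115035; balance=115035-115035=0

1 22668 99624 1432010
2 21193 101099 1330911
3 19697 102595 1228316
4 18179 104113 1124203
5 16638 105654 1018549
6 15074 107218 911331
7 13487 108805 802526
8 11877 110415 692111
9 10243 112049 580062
10 8584 113708 466354
11 6902 115390 350964
12 5194 117098 233866
13 3461 118831 115035
14 1702 115035 0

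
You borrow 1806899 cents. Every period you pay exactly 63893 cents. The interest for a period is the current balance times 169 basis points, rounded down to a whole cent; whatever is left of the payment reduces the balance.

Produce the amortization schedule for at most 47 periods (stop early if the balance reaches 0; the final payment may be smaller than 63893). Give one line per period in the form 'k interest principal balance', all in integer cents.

1. interest=⌊1806899·169/10000⌋=30536; principal=63893-30536=33357; balance=1806899-33357=1773542
2. interest=⌊1773542·169/10000⌋=29972; principal=63893-29972=33921; balance=1773542-33921=1739621
3. interest=⌊1739621·169/10000⌋=29399; principal=63893-29399=34494; balance=1739621-34494=1705127
4. interest=⌊1705127·169/10000⌋=28816; principal=63893-28816=35077; balance=1705127-35077=1670050
5. interest=⌊1670050·169/10000⌋=28223; principal=63893-28223=35670; balance=1670050-35670=1634380
6. interest=⌊1634380·169/10000⌋=27621; principal=63893-27621=36272; balance=1634380-36272=1598108
7. interest=⌊1598108·169/10000⌋=27008; principal=63893-27008=36885; balance=1598108-36885=1561223
8. interest=⌊1561223·169/10000⌋=26384; principal=63893-26384=37509; balance=1561223-37509=1523714
9. interest=⌊1523714·169/10000⌋=25750; principal=63893-25750=38143; balance=1523714-38143=1485571
10. interest=⌊1485571·169/10000⌋=25106; principal=63893-25106=38787; balance=1485571-38787=1446784
11. interest=⌊1446784·169/10000⌋=24450; principal=63893-24450=39443; balance=1446784-39443=1407341
12. interest=⌊1407341·169/10000⌋=23784; principal=63893-23784=40109; balance=1407341-40109=1367232
13. interest=⌊1367232·169/10000⌋=23106; principal=63893-23106=40787; balance=1367232-40787=1326445
14. interest=⌊1326445·169/10000⌋=22416; principal=63893-22416=41477; balance=1326445-41477=1284968
15. interest=⌊1284968·169/10000⌋=21715; principal=63893-21715=42178; balance=1284968-42178=1242790
16. interest=⌊1242790·169/10000⌋=21003; principal=63893-21003=42890; balance=1242790-42890=1199900
17. interest=⌊1199900·169/10000⌋=20278; principal=63893-20278=43615; balance=1199900-43615=1156285
18. interest=⌊1156285·169/10000⌋=19541; principal=63893-19541=44352; balance=1156285-44352=1111933
19. interest=⌊1111933·169/10000⌋=18791; principal=63893-18791=45102; balance=1111933-45102=1066831
20. interest=⌊1066831·169/10000⌋=18029; principal=63893-18029=45864; balance=1066831-45864=1020967
21. interest=⌊1020967·169/10000⌋=17254; principal=63893-17254=46639; balance=1020967-46639=974328
22. interest=⌊974328·169/10000⌋=16466; principal=63893-16466=47427; balance=974328-47427=926901
23. interest=⌊926901·169/10000⌋=15664; principal=63893-15664=48229; balance=926901-48229=878672
24. interest=⌊878672·169/10000⌋=14849; principal=63893-14849=49044; balance=878672-49044=829628
25. interest=⌊829628·169/10000⌋=14020; principal=63893-14020=49873; balance=829628-49873=779755
26. interest=⌊779755·169/10000⌋=13177; principal=63893-13177=50716; balance=779755-50716=729039
27. interest=⌊729039·169/10000⌋=12320; principal=63893-12320=51573; balance=729039-51573=677466
28. interest=⌊677466·169/10000⌋=11449; principal=63893-11449=52444; balance=677466-52444=625022
29. interest=⌊625022·169/10000⌋=10562; principal=63893-10562=53331; balance=625022-53331=571691
30. interest=⌊571691·169/10000⌋=9661; principal=63893-9661=54232; balance=571691-54232=517459
31. interest=⌊517459·169/10000⌋=8745; principal=63893-8745=55148; balance=517459-55148=462311
32. interest=⌊462311·169/10000⌋=7813; principal=63893-7813=56080; balance=462311-56080=406231
33. interest=⌊406231·169/10000⌋=6865; principal=63893-6865=57028; balance=406231-57028=349203
34. interest=⌊349203·169/10000⌋=5901; principal=63893-5901=57992; balance=349203-57992=291211
35. interest=⌊291211·169/10000⌋=4921; principal=63893-4921=58972; balance=291211-58972=232239
36. interest=⌊232239·169/10000⌋=3924; principal=63893-3924=59969; balance=232239-59969=172270
37. interest=⌊172270·169/10000⌋=2911; principal=63893-2911=60982; balance=172270-60982=111288
38. interest=⌊111288·169/10000⌋=1880; principal=63893-1880=62013; balance=111288-62013=49275
39. interest=⌊49275·169/10000⌋=832; principal=min(63893-832,49275)=49275; balance=49275-49275=0

1 30536 33357 1773542
2 29972 33921 1739621
3 29399 34494 1705127
4 28816 35077 1670050
5 28223 35670 1634380
6 27621 36272 1598108
7 27008 36885 1561223
8 26384 37509 1523714
9 25750 38143 1485571
10 25106 38787 1446784
11 24450 39443 1407341
12 23784 40109 1367232
13 23106 40787 1326445
14 22416 41477 1284968
15 21715 42178 1242790
16 21003 42890 1199900
17 20278 43615 1156285
18 19541 44352 1111933
19 18791 45102 1066831
20 18029 45864 1020967
21 17254 46639 974328
22 16466 47427 926901
23 15664 48229 878672
24 14849 49044 829628
25 14020 49873 779755
26 13177 50716 729039
27 12320 51573 677466
28 11449 52444 625022
29 10562 53331 571691
30 9661 54232 517459
31 8745 55148 462311
32 7813 56080 406231
33 6865 57028 349203
34 5901 57992 291211
35 4921 58972 232239
36 3924 59969 172270
37 2911 60982 111288
38 1880 62013 49275
39 832 49275 0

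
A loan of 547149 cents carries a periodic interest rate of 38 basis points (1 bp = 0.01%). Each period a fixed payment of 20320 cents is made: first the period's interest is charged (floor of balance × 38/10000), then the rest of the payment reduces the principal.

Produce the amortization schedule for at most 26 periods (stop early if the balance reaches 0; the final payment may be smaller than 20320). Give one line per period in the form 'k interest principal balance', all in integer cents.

1 2079 18241 528908
2 2009 18311 510597
3 1940 18380 492217
4 1870 18450 473767
5 1800 18520 455247
6 1729 18591 436656
7 1659 18661 417995
8 1588 18732 399263
9 1517 18803 380460
10 1445 18875 361585
11 1374 18946 342639
12 1302 19018 323621
13 1229 19091 304530
14 1157 19163 285367
15 1084 19236 266131
16 1011 19309 246822
17 937 19383 227439
18 864 19456 207983
19 790 19530 188453
20 716 19604 168849
21 641 19679 149170
22 566 19754 129416
23 491 19829 109587
24 416 19904 89683
25 340 19980 69703
26 264 20056 49647

1. interest=⌊547149·38/10000⌋=2079; principal=20320-2079=18241; balance=547149-18241=528908
2. interest=⌊528908·38/10000⌋=2009; principal=20320-2009=18311; balance=528908-18311=510597
3. interest=⌊510597·38/10000⌋=1940; principal=20320-1940=18380; balance=510597-18380=492217
4. interest=⌊492217·38/10000⌋=1870; principal=20320-1870=18450; balance=492217-18450=473767
5. interest=⌊473767·38/10000⌋=1800; principal=20320-1800=18520; balance=473767-18520=455247
6. interest=⌊455247·38/10000⌋=1729; principal=20320-1729=18591; balance=455247-18591=436656
7. interest=⌊436656·38/10000⌋=1659; principal=20320-1659=18661; balance=436656-18661=417995
8. interest=⌊417995·38/10000⌋=1588; principal=20320-1588=18732; balance=417995-18732=399263
9. interest=⌊399263·38/10000⌋=1517; principal=20320-1517=18803; balance=399263-18803=380460
10. interest=⌊380460·38/10000⌋=1445; principal=20320-1445=18875; balance=380460-18875=361585
11. interest=⌊361585·38/10000⌋=1374; principal=20320-1374=18946; balance=361585-18946=342639
12. interest=⌊342639·38/10000⌋=1302; principal=20320-1302=19018; balance=342639-19018=323621
13. interest=⌊323621·38/10000⌋=1229; principal=20320-1229=19091; balance=323621-19091=304530
14. interest=⌊304530·38/10000⌋=1157; principal=20320-1157=19163; balance=304530-19163=285367
15. interest=⌊285367·38/10000⌋=1084; principal=20320-1084=19236; balance=285367-19236=266131
16. interest=⌊266131·38/10000⌋=1011; principal=20320-1011=19309; balance=266131-19309=246822
17. interest=⌊246822·38/10000⌋=937; principal=20320-937=19383; balance=246822-19383=227439
18. interest=⌊227439·38/10000⌋=864; principal=20320-864=19456; balance=227439-19456=207983
19. interest=⌊207983·38/10000⌋=790; principal=20320-790=19530; balance=207983-19530=188453
20. interest=⌊188453·38/10000⌋=716; principal=20320-716=19604; balance=188453-19604=168849
21. interest=⌊168849·38/10000⌋=641; principal=20320-641=19679; balance=168849-19679=149170
22. interest=⌊149170·38/10000⌋=566; principal=20320-566=19754; balance=149170-19754=129416
23. interest=⌊129416·38/10000⌋=491; principal=20320-491=19829; balance=129416-19829=109587
24. interest=⌊109587·38/10000⌋=416; principal=20320-416=19904; balance=109587-19904=89683
25. interest=⌊89683·38/10000⌋=340; principal=20320-340=19980; balance=89683-19980=69703
26. interest=⌊69703·38/10000⌋=264; principal=20320-264=20056; balance=69703-20056=49647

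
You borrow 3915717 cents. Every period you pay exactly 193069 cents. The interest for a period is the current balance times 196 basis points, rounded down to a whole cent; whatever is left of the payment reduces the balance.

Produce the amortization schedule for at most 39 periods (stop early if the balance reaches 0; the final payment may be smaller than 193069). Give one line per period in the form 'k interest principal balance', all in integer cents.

1 76748 116321 3799396
2 74468 118601 3680795
3 72143 120926 3559869
4 69773 123296 3436573
5 67356 125713 3310860
6 64892 128177 3182683
7 62380 130689 3051994
8 59819 133250 2918744
9 57207 135862 2782882
10 54544 138525 2644357
11 51829 141240 2503117
12 49061 144008 2359109
13 46238 146831 2212278
14 43360 149709 2062569
15 40426 152643 1909926
16 37434 155635 1754291
17 34384 158685 1595606
18 31273 161796 1433810
19 28102 164967 1268843
20 24869 168200 1100643
21 21572 171497 929146
22 18211 174858 754288
23 14784 178285 576003
24 11289 181780 394223
25 7726 185343 208880
26 4094 188975 19905
27 390 19905 0

1. interest=⌊3915717·196/10000⌋=76748; principal=193069-76748=116321; balance=3915717-116321=3799396
2. interest=⌊3799396·196/10000⌋=74468; principal=193069-74468=118601; balance=3799396-118601=3680795
3. interest=⌊3680795·196/10000⌋=72143; principal=193069-72143=120926; balance=3680795-120926=3559869
4. interest=⌊3559869·196/10000⌋=69773; principal=193069-69773=123296; balance=3559869-123296=3436573
5. interest=⌊3436573·196/10000⌋=67356; principal=193069-67356=125713; balance=3436573-125713=3310860
6. interest=⌊3310860·196/10000⌋=64892; principal=193069-64892=128177; balance=3310860-128177=3182683
7. interest=⌊3182683·196/10000⌋=62380; principal=193069-62380=130689; balance=3182683-130689=3051994
8. interest=⌊3051994·196/10000⌋=59819; principal=193069-59819=133250; balance=3051994-133250=2918744
9. interest=⌊2918744·196/10000⌋=57207; principal=193069-57207=135862; balance=2918744-135862=2782882
10. interest=⌊2782882·196/10000⌋=54544; principal=193069-54544=138525; balance=2782882-138525=2644357
11. interest=⌊2644357·196/10000⌋=51829; principal=193069-51829=141240; balance=2644357-141240=2503117
12. interest=⌊2503117·196/10000⌋=49061; principal=193069-49061=144008; balance=2503117-144008=2359109
13. interest=⌊2359109·196/10000⌋=46238; principal=193069-46238=146831; balance=2359109-146831=2212278
14. interest=⌊2212278·196/10000⌋=43360; principal=193069-43360=149709; balance=2212278-149709=2062569
15. interest=⌊2062569·196/10000⌋=40426; principal=193069-40426=152643; balance=2062569-152643=1909926
16. interest=⌊1909926·196/10000⌋=37434; principal=193069-37434=155635; balance=1909926-155635=1754291
17. interest=⌊1754291·196/10000⌋=34384; principal=193069-34384=158685; balance=1754291-158685=1595606
18. interest=⌊1595606·196/10000⌋=31273; principal=193069-31273=161796; balance=1595606-161796=1433810
19. interest=⌊1433810·196/10000⌋=28102; principal=193069-28102=164967; balance=1433810-164967=1268843
20. interest=⌊1268843·196/10000⌋=24869; principal=193069-24869=168200; balance=1268843-168200=1100643
21. interest=⌊1100643·196/10000⌋=21572; principal=193069-21572=171497; balance=1100643-171497=929146
22. interest=⌊929146·196/10000⌋=18211; principal=193069-18211=174858; balance=929146-174858=754288
23. interest=⌊754288·196/10000⌋=14784; principal=193069-14784=178285; balance=754288-178285=576003
24. interest=⌊576003·196/10000⌋=11289; principal=193069-11289=181780; balance=576003-181780=394223
25. interest=⌊394223·196/10000⌋=7726; principal=193069-7726=185343; balance=394223-185343=208880
26. interest=⌊208880·196/10000⌋=4094; principal=193069-4094=188975; balance=208880-188975=19905
27. interest=⌊19905·196/10000⌋=390; principal=min(193069-390,19905)=19905; balance=19905-19905=0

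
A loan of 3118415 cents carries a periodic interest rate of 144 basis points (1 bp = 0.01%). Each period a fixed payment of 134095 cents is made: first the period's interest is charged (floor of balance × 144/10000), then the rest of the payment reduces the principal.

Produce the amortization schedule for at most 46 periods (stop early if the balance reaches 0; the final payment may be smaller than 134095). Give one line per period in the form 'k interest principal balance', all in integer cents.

1 44905 89190 3029225
2 43620 90475 2938750
3 42318 91777 2846973
4 40996 93099 2753874
5 39655 94440 2659434
6 38295 95800 2563634
7 36916 97179 2466455
8 35516 98579 2367876
9 34097 99998 2267878
10 32657 101438 2166440
11 31196 102899 2063541
12 29714 104381 1959160
13 28211 105884 1853276
14 26687 107408 1745868
15 25140 108955 1636913
16 23571 110524 1526389
17 21980 112115 1414274
18 20365 113730 1300544
19 18727 115368 1185176
20 17066 117029 1068147
21 15381 118714 949433
22 13671 120424 829009
23 11937 122158 706851
24 10178 123917 582934
25 8394 125701 457233
26 6584 127511 329722
27 4747 129348 200374
28 2885 131210 69164
29 995 69164 0

1. interest=⌊3118415·144/10000⌋=44905; principal=134095-44905=89190; balance=3118415-89190=3029225
2. interest=⌊3029225·144/10000⌋=43620; principal=134095-43620=90475; balance=3029225-90475=2938750
3. interest=⌊2938750·144/10000⌋=42318; principal=134095-42318=91777; balance=2938750-91777=2846973
4. interest=⌊2846973·144/10000⌋=40996; principal=134095-40996=93099; balance=2846973-93099=2753874
5. interest=⌊2753874·144/10000⌋=39655; principal=134095-39655=94440; balance=2753874-94440=2659434
6. interest=⌊2659434·144/10000⌋=38295; principal=134095-38295=95800; balance=2659434-95800=2563634
7. interest=⌊2563634·144/10000⌋=36916; principal=134095-36916=97179; balance=2563634-97179=2466455
8. interest=⌊2466455·144/10000⌋=35516; principal=134095-35516=98579; balance=2466455-98579=2367876
9. interest=⌊2367876·144/10000⌋=34097; principal=134095-34097=99998; balance=2367876-99998=2267878
10. interest=⌊2267878·144/10000⌋=32657; principal=134095-32657=101438; balance=2267878-101438=2166440
11. interest=⌊2166440·144/10000⌋=31196; principal=134095-31196=102899; balance=2166440-102899=2063541
12. interest=⌊2063541·144/10000⌋=29714; principal=134095-29714=104381; balance=2063541-104381=1959160
13. interest=⌊1959160·144/10000⌋=28211; principal=134095-28211=105884; balance=1959160-105884=1853276
14. interest=⌊1853276·144/10000⌋=26687; principal=134095-26687=107408; balance=1853276-107408=1745868
15. interest=⌊1745868·144/10000⌋=25140; principal=134095-25140=108955; balance=1745868-108955=1636913
16. interest=⌊1636913·144/10000⌋=23571; principal=134095-23571=110524; balance=1636913-110524=1526389
17. interest=⌊1526389·144/10000⌋=21980; principal=134095-21980=112115; balance=1526389-112115=1414274
18. interest=⌊1414274·144/10000⌋=20365; principal=134095-20365=113730; balance=1414274-113730=1300544
19. interest=⌊1300544·144/10000⌋=18727; principal=134095-18727=115368; balance=1300544-115368=1185176
20. interest=⌊1185176·144/10000⌋=17066; principal=134095-17066=117029; balance=1185176-117029=1068147
21. interest=⌊1068147·144/10000⌋=15381; principal=134095-15381=118714; balance=1068147-118714=949433
22. interest=⌊949433·144/10000⌋=13671; principal=134095-13671=120424; balance=949433-120424=829009
23. interest=⌊829009·144/10000⌋=11937; principal=134095-11937=122158; balance=829009-122158=706851
24. interest=⌊706851·144/10000⌋=10178; principal=134095-10178=123917; balance=706851-123917=582934
25. interest=⌊582934·144/10000⌋=8394; principal=134095-8394=125701; balance=582934-125701=457233
26. interest=⌊457233·144/10000⌋=6584; principal=134095-6584=127511; balance=457233-127511=329722
27. interest=⌊329722·144/10000⌋=4747; principal=134095-4747=129348; balance=329722-129348=200374
28. interest=⌊200374·144/10000⌋=2885; principal=134095-2885=131210; balance=200374-131210=69164
29. interest=⌊69164·144/10000⌋=995; principal=min(134095-995,69164)=69164; balance=69164-69164=0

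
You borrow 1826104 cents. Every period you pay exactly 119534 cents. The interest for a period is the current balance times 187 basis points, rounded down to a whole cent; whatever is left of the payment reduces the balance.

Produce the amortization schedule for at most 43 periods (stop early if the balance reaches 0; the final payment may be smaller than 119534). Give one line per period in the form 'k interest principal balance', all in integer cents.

1. interest=⌊1826104·187/10000⌋=34148; principal=119534-34148=85386; balance=1826104-85386=1740718
2. interest=⌊1740718·187/10000⌋=32551; principal=119534-32551=86983; balance=1740718-86983=1653735
3. interest=⌊1653735·187/10000⌋=30924; principal=119534-30924=88610; balance=1653735-88610=1565125
4. interest=⌊1565125·187/10000⌋=29267; principal=119534-29267=90267; balance=1565125-90267=1474858
5. interest=⌊1474858·187/10000⌋=27579; principal=119534-27579=91955; balance=1474858-91955=1382903
6. interest=⌊1382903·187/10000⌋=25860; principal=119534-25860=93674; balance=1382903-93674=1289229
7. interest=⌊1289229·187/10000⌋=24108; principal=119534-24108=95426; balance=1289229-95426=1193803
8. interest=⌊1193803·187/10000⌋=22324; principal=119534-22324=97210; balance=1193803-97210=1096593
9. interest=⌊1096593·187/10000⌋=20506; principal=119534-20506=99028; balance=1096593-99028=997565
10. interest=⌊997565·187/10000⌋=18654; principal=119534-18654=100880; balance=997565-100880=896685
11. interest=⌊896685·187/10000⌋=16768; principal=119534-16768=102766; balance=896685-102766=793919
12. interest=⌊793919·187/10000⌋=14846; principal=119534-14846=104688; balance=793919-104688=689231
13. interest=⌊689231·187/10000⌋=12888; principal=119534-12888=106646; balance=689231-106646=582585
14. interest=⌊582585·187/10000⌋=10894; principal=119534-10894=108640; balance=582585-108640=473945
15. interest=⌊473945·187/10000⌋=8862; principal=119534-8862=110672; balance=473945-110672=363273
16. interest=⌊363273·187/10000⌋=6793; principal=119534-6793=112741; balance=363273-112741=250532
17. interest=⌊250532·187/10000⌋=4684; principal=119534-4684=114850; balance=250532-114850=135682
18. interest=⌊135682·187/10000⌋=2537; principal=119534-2537=116997; balance=135682-116997=18685
19. interest=⌊18685·187/10000⌋=349; principal=min(119534-349,18685)=18685; balance=18685-18685=0

1 34148 85386 1740718
2 32551 86983 1653735
3 30924 88610 1565125
4 29267 90267 1474858
5 27579 91955 1382903
6 25860 93674 1289229
7 24108 95426 1193803
8 22324 97210 1096593
9 20506 99028 997565
10 18654 100880 896685
11 16768 102766 793919
12 14846 104688 689231
13 12888 106646 582585
14 10894 108640 473945
15 8862 110672 363273
16 6793 112741 250532
17 4684 114850 135682
18 2537 116997 18685
19 349 18685 0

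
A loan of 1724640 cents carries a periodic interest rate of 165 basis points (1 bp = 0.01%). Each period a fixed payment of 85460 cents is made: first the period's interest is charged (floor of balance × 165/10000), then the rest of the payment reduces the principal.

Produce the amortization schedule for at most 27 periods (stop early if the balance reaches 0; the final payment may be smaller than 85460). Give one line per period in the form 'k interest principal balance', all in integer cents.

1. interest=⌊1724640·165/10000⌋=28456; principal=85460-28456=57004; balance=1724640-57004=1667636
2. interest=⌊1667636·165/10000⌋=27515; principal=85460-27515=57945; balance=1667636-57945=1609691
3. interest=⌊1609691·165/10000⌋=26559; principal=85460-26559=58901; balance=1609691-58901=1550790
4. interest=⌊1550790·165/10000⌋=25588; principal=85460-25588=59872; balance=1550790-59872=1490918
5. interest=⌊1490918·165/10000⌋=24600; principal=85460-24600=60860; balance=1490918-60860=1430058
6. interest=⌊1430058·165/10000⌋=23595; principal=85460-23595=61865; balance=1430058-61865=1368193
7. interest=⌊1368193·165/10000⌋=22575; principal=85460-22575=62885; balance=1368193-62885=1305308
8. interest=⌊1305308·165/10000⌋=21537; principal=85460-21537=63923; balance=1305308-63923=1241385
9. interest=⌊1241385·165/10000⌋=20482; principal=85460-20482=64978; balance=1241385-64978=1176407
10. interest=⌊1176407·165/10000⌋=19410; principal=85460-19410=66050; balance=1176407-66050=1110357
11. interest=⌊1110357·165/10000⌋=18320; principal=85460-18320=67140; balance=1110357-67140=1043217
12. interest=⌊1043217·165/10000⌋=17213; principal=85460-17213=68247; balance=1043217-68247=974970
13. interest=⌊974970·165/10000⌋=16087; principal=85460-16087=69373; balance=974970-69373=905597
14. interest=⌊905597·165/10000⌋=14942; principal=85460-14942=70518; balance=905597-70518=835079
15. interest=⌊835079·165/10000⌋=13778; principal=85460-13778=71682; balance=835079-71682=763397
16. interest=⌊763397·165/10000⌋=12596; principal=85460-12596=72864; balance=763397-72864=690533
17. interest=⌊690533·165/10000⌋=11393; principal=85460-11393=74067; balance=690533-74067=616466
18. interest=⌊616466·165/10000⌋=10171; principal=85460-10171=75289; balance=616466-75289=541177
19. interest=⌊541177·165/10000⌋=8929; principal=85460-8929=76531; balance=541177-76531=464646
20. interest=⌊464646·165/10000⌋=7666; principal=85460-7666=77794; balance=464646-77794=386852
21. interest=⌊386852·165/10000⌋=6383; principal=85460-6383=79077; balance=386852-79077=307775
22. interest=⌊307775·165/10000⌋=5078; principal=85460-5078=80382; balance=307775-80382=227393
23. interest=⌊227393·165/10000⌋=3751; principal=85460-3751=81709; balance=227393-81709=145684
24. interest=⌊145684·165/10000⌋=2403; principal=85460-2403=83057; balance=145684-83057=62627
25. interest=⌊62627·165/10000⌋=1033; principal=min(85460-1033,62627)=62627; balance=62627-62627=0

1 28456 57004 1667636
2 27515 57945 1609691
3 26559 58901 1550790
4 25588 59872 1490918
5 24600 60860 1430058
6 23595 61865 1368193
7 22575 62885 1305308
8 21537 63923 1241385
9 20482 64978 1176407
10 19410 66050 1110357
11 18320 67140 1043217
12 17213 68247 974970
13 16087 69373 905597
14 14942 70518 835079
15 13778 71682 763397
16 12596 72864 690533
17 11393 74067 616466
18 10171 75289 541177
19 8929 76531 464646
20 7666 77794 386852
21 6383 79077 307775
22 5078 80382 227393
23 3751 81709 145684
24 2403 83057 62627
25 1033 62627 0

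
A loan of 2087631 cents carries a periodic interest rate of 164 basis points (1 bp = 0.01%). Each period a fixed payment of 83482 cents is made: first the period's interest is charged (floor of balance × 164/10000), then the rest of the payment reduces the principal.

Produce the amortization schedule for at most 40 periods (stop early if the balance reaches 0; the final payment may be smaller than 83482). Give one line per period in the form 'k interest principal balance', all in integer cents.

1. interest=⌊2087631·164/10000⌋=34237; principal=83482-34237=49245; balance=2087631-49245=2038386
2. interest=⌊2038386·164/10000⌋=33429; principal=83482-33429=50053; balance=2038386-50053=1988333
3. interest=⌊1988333·164/10000⌋=32608; principal=83482-32608=50874; balance=1988333-50874=1937459
4. interest=⌊1937459·164/10000⌋=31774; principal=83482-31774=51708; balance=1937459-51708=1885751
5. interest=⌊1885751·164/10000⌋=30926; principal=83482-30926=52556; balance=1885751-52556=1833195
6. interest=⌊1833195·164/10000⌋=30064; principal=83482-30064=53418; balance=1833195-53418=1779777
7. interest=⌊1779777·164/10000⌋=29188; principal=83482-29188=54294; balance=1779777-54294=1725483
8. interest=⌊1725483·164/10000⌋=28297; principal=83482-28297=55185; balance=1725483-55185=1670298
9. interest=⌊1670298·164/10000⌋=27392; principal=83482-27392=56090; balance=1670298-56090=1614208
10. interest=⌊1614208·164/10000⌋=26473; principal=83482-26473=57009; balance=1614208-57009=1557199
11. interest=⌊1557199·164/10000⌋=25538; principal=83482-25538=57944; balance=1557199-57944=1499255
12. interest=⌊1499255·164/10000⌋=24587; principal=83482-24587=58895; balance=1499255-58895=1440360
13. interest=⌊1440360·164/10000⌋=23621; principal=83482-23621=59861; balance=1440360-59861=1380499
14. interest=⌊1380499·164/10000⌋=22640; principal=83482-22640=60842; balance=1380499-60842=1319657
15. interest=⌊1319657·164/10000⌋=21642; principal=83482-21642=61840; balance=1319657-61840=1257817
16. interest=⌊1257817·164/10000⌋=20628; principal=83482-20628=62854; balance=1257817-62854=1194963
17. interest=⌊1194963·164/10000⌋=19597; principal=83482-19597=63885; balance=1194963-63885=1131078
18. interest=⌊1131078·164/10000⌋=18549; principal=83482-18549=64933; balance=1131078-64933=1066145
19. interest=⌊1066145·164/10000⌋=17484; principal=83482-17484=65998; balance=1066145-65998=1000147
20. interest=⌊1000147·164/10000⌋=16402; principal=83482-16402=67080; balance=1000147-67080=933067
21. interest=⌊933067·164/10000⌋=15302; principal=83482-15302=68180; balance=933067-68180=864887
22. interest=⌊864887·164/10000⌋=14184; principal=83482-14184=69298; balance=864887-69298=795589
23. interest=⌊795589·164/10000⌋=13047; principal=83482-13047=70435; balance=795589-70435=725154
24. interest=⌊725154·164/10000⌋=11892; principal=83482-11892=71590; balance=725154-71590=653564
25. interest=⌊653564·164/10000⌋=10718; principal=83482-10718=72764; balance=653564-72764=580800
26. interest=⌊580800·164/10000⌋=9525; principal=83482-9525=73957; balance=580800-73957=506843
27. interest=⌊506843·164/10000⌋=8312; principal=83482-8312=75170; balance=506843-75170=431673
28. interest=⌊431673·164/10000⌋=7079; principal=83482-7079=76403; balance=431673-76403=355270
29. interest=⌊355270·164/10000⌋=5826; principal=83482-5826=77656; balance=355270-77656=277614
30. interest=⌊277614·164/10000⌋=4552; principal=83482-4552=78930; balance=277614-78930=198684
31. interest=⌊198684·164/10000⌋=3258; principal=83482-3258=80224; balance=198684-80224=118460
32. interest=⌊118460·164/10000⌋=1942; principal=83482-1942=81540; balance=118460-81540=36920
33. interest=⌊36920·164/10000⌋=605; principal=min(83482-605,36920)=36920; balance=36920-36920=0

1 34237 49245 2038386
2 33429 50053 1988333
3 32608 50874 1937459
4 31774 51708 1885751
5 30926 52556 1833195
6 30064 53418 1779777
7 29188 54294 1725483
8 28297 55185 1670298
9 27392 56090 1614208
10 26473 57009 1557199
11 25538 57944 1499255
12 24587 58895 1440360
13 23621 59861 1380499
14 22640 60842 1319657
15 21642 61840 1257817
16 20628 62854 1194963
17 19597 63885 1131078
18 18549 64933 1066145
19 17484 65998 1000147
20 16402 67080 933067
21 15302 68180 864887
22 14184 69298 795589
23 13047 70435 725154
24 11892 71590 653564
25 10718 72764 580800
26 9525 73957 506843
27 8312 75170 431673
28 7079 76403 355270
29 5826 77656 277614
30 4552 78930 198684
31 3258 80224 118460
32 1942 81540 36920
33 605 36920 0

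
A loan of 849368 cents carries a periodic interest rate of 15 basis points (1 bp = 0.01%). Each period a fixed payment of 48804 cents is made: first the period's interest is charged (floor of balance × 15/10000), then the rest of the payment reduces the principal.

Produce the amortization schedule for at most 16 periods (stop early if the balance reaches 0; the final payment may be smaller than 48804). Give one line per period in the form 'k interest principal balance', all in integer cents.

1 1274 47530 801838
2 1202 47602 754236
3 1131 47673 706563
4 1059 47745 658818
5 988 47816 611002
6 916 47888 563114
7 844 47960 515154
8 772 48032 467122
9 700 48104 419018
10 628 48176 370842
11 556 48248 322594
12 483 48321 274273
13 411 48393 225880
14 338 48466 177414
15 266 48538 128876
16 193 48611 80265

1. interest=⌊849368·15/10000⌋=1274; principal=48804-1274=47530; balance=849368-47530=801838
2. interest=⌊801838·15/10000⌋=1202; principal=48804-1202=47602; balance=801838-47602=754236
3. interest=⌊754236·15/10000⌋=1131; principal=48804-1131=47673; balance=754236-47673=706563
4. interest=⌊706563·15/10000⌋=1059; principal=48804-1059=47745; balance=706563-47745=658818
5. interest=⌊658818·15/10000⌋=988; principal=48804-988=47816; balance=658818-47816=611002
6. interest=⌊611002·15/10000⌋=916; principal=48804-916=47888; balance=611002-47888=563114
7. interest=⌊563114·15/10000⌋=844; principal=48804-844=47960; balance=563114-47960=515154
8. interest=⌊515154·15/10000⌋=772; principal=48804-772=48032; balance=515154-48032=467122
9. interest=⌊467122·15/10000⌋=700; principal=48804-700=48104; balance=467122-48104=419018
10. interest=⌊419018·15/10000⌋=628; principal=48804-628=48176; balance=419018-48176=370842
11. interest=⌊370842·15/10000⌋=556; principal=48804-556=48248; balance=370842-48248=322594
12. interest=⌊322594·15/10000⌋=483; principal=48804-483=48321; balance=322594-48321=274273
13. interest=⌊274273·15/10000⌋=411; principal=48804-411=48393; balance=274273-48393=225880
14. interest=⌊225880·15/10000⌋=338; principal=48804-338=48466; balance=225880-48466=177414
15. interest=⌊177414·15/10000⌋=266; principal=48804-266=48538; balance=177414-48538=128876
16. interest=⌊128876·15/10000⌋=193; principal=48804-193=48611; balance=128876-48611=80265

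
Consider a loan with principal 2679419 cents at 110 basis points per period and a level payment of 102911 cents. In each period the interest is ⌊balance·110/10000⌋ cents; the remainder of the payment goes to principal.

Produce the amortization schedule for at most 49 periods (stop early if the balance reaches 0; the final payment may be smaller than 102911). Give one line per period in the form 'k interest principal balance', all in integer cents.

1. interest=⌊2679419·110/10000⌋=29473; principal=102911-29473=73438; balance=2679419-73438=2605981
2. interest=⌊2605981·110/10000⌋=28665; principal=102911-28665=74246; balance=2605981-74246=2531735
3. interest=⌊2531735·110/10000⌋=27849; principal=102911-27849=75062; balance=2531735-75062=2456673
4. interest=⌊2456673·110/10000⌋=27023; principal=102911-27023=75888; balance=2456673-75888=2380785
5. interest=⌊2380785·110/10000⌋=26188; principal=102911-26188=76723; balance=2380785-76723=2304062
6. interest=⌊2304062·110/10000⌋=25344; principal=102911-25344=77567; balance=2304062-77567=2226495
7. interest=⌊2226495·110/10000⌋=24491; principal=102911-24491=78420; balance=2226495-78420=2148075
8. interest=⌊2148075·110/10000⌋=23628; principal=102911-23628=79283; balance=2148075-79283=2068792
9. interest=⌊2068792·110/10000⌋=22756; principal=102911-22756=80155; balance=2068792-80155=1988637
10. interest=⌊1988637·110/10000⌋=21875; principal=102911-21875=81036; balance=1988637-81036=1907601
11. interest=⌊1907601·110/10000⌋=20983; principal=102911-20983=81928; balance=1907601-81928=1825673
12. interest=⌊1825673·110/10000⌋=20082; principal=102911-20082=82829; balance=1825673-82829=1742844
13. interest=⌊1742844·110/10000⌋=19171; principal=102911-19171=83740; balance=1742844-83740=1659104
14. interest=⌊1659104·110/10000⌋=18250; principal=102911-18250=84661; balance=1659104-84661=1574443
15. interest=⌊1574443·110/10000⌋=17318; principal=102911-17318=85593; balance=1574443-85593=1488850
16. interest=⌊1488850·110/10000⌋=16377; principal=102911-16377=86534; balance=1488850-86534=1402316
17. interest=⌊1402316·110/10000⌋=15425; principal=102911-15425=87486; balance=1402316-87486=1314830
18. interest=⌊1314830·110/10000⌋=14463; principal=102911-14463=88448; balance=1314830-88448=1226382
19. interest=⌊1226382·110/10000⌋=13490; principal=102911-13490=89421; balance=1226382-89421=1136961
20. interest=⌊1136961·110/10000⌋=12506; principal=102911-12506=90405; balance=1136961-90405=1046556
21. interest=⌊1046556·110/10000⌋=11512; principal=102911-11512=91399; balance=1046556-91399=955157
22. interest=⌊955157·110/10000⌋=10506; principal=102911-10506=92405; balance=955157-92405=862752
23. interest=⌊862752·110/10000⌋=9490; principal=102911-9490=93421; balance=862752-93421=769331
24. interest=⌊769331·110/10000⌋=8462; principal=102911-8462=94449; balance=769331-94449=674882
25. interest=⌊674882·110/10000⌋=7423; principal=102911-7423=95488; balance=674882-95488=579394
26. interest=⌊579394·110/10000⌋=6373; principal=102911-6373=96538; balance=579394-96538=482856
27. interest=⌊482856·110/10000⌋=5311; principal=102911-5311=97600; balance=482856-97600=385256
28. interest=⌊385256·110/10000⌋=4237; principal=102911-4237=98674; balance=385256-98674=286582
29. interest=⌊286582·110/10000⌋=3152; principal=102911-3152=99759; balance=286582-99759=186823
30. interest=⌊186823·110/10000⌋=2055; principal=102911-2055=100856; balance=186823-100856=85967
31. interest=⌊85967·110/10000⌋=945; principal=min(102911-945,85967)=85967; balance=85967-85967=0

1 29473 73438 2605981
2 28665 74246 2531735
3 27849 75062 2456673
4 27023 75888 2380785
5 26188 76723 2304062
6 25344 77567 2226495
7 24491 78420 2148075
8 23628 79283 2068792
9 22756 80155 1988637
10 21875 81036 1907601
11 20983 81928 1825673
12 20082 82829 1742844
13 19171 83740 1659104
14 18250 84661 1574443
15 17318 85593 1488850
16 16377 86534 1402316
17 15425 87486 1314830
18 14463 88448 1226382
19 13490 89421 1136961
20 12506 90405 1046556
21 11512 91399 955157
22 10506 92405 862752
23 9490 93421 769331
24 8462 94449 674882
25 7423 95488 579394
26 6373 96538 482856
27 5311 97600 385256
28 4237 98674 286582
29 3152 99759 186823
30 2055 100856 85967
31 945 85967 0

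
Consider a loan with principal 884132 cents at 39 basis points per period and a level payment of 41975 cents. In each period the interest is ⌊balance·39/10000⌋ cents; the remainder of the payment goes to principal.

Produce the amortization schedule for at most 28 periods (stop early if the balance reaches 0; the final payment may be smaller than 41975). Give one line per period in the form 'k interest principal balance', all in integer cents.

1 3448 38527 845605
2 3297 38678 806927
3 3147 38828 768099
4 2995 38980 729119
5 2843 39132 689987
6 2690 39285 650702
7 2537 39438 611264
8 2383 39592 571672
9 2229 39746 531926
10 2074 39901 492025
11 1918 40057 451968
12 1762 40213 411755
13 1605 40370 371385
14 1448 40527 330858
15 1290 40685 290173
16 1131 40844 249329
17 972 41003 208326
18 812 41163 167163
19 651 41324 125839
20 490 41485 84354
21 328 41647 42707
22 166 41809 898
23 3 898 0

1. interest=⌊884132·39/10000⌋=3448; principal=41975-3448=38527; balance=884132-38527=845605
2. interest=⌊845605·39/10000⌋=3297; principal=41975-3297=38678; balance=845605-38678=806927
3. interest=⌊806927·39/10000⌋=3147; principal=41975-3147=38828; balance=806927-38828=768099
4. interest=⌊768099·39/10000⌋=2995; principal=41975-2995=38980; balance=768099-38980=729119
5. interest=⌊729119·39/10000⌋=2843; principal=41975-2843=39132; balance=729119-39132=689987
6. interest=⌊689987·39/10000⌋=2690; principal=41975-2690=39285; balance=689987-39285=650702
7. interest=⌊650702·39/10000⌋=2537; principal=41975-2537=39438; balance=650702-39438=611264
8. interest=⌊611264·39/10000⌋=2383; principal=41975-2383=39592; balance=611264-39592=571672
9. interest=⌊571672·39/10000⌋=2229; principal=41975-2229=39746; balance=571672-39746=531926
10. interest=⌊531926·39/10000⌋=2074; principal=41975-2074=39901; balance=531926-39901=492025
11. interest=⌊492025·39/10000⌋=1918; principal=41975-1918=40057; balance=492025-40057=451968
12. interest=⌊451968·39/10000⌋=1762; principal=41975-1762=40213; balance=451968-40213=411755
13. interest=⌊411755·39/10000⌋=1605; principal=41975-1605=40370; balance=411755-40370=371385
14. interest=⌊371385·39/10000⌋=1448; principal=41975-1448=40527; balance=371385-40527=330858
15. interest=⌊330858·39/10000⌋=1290; principal=41975-1290=40685; balance=330858-40685=290173
16. interest=⌊290173·39/10000⌋=1131; principal=41975-1131=40844; balance=290173-40844=249329
17. interest=⌊249329·39/10000⌋=972; principal=41975-972=41003; balance=249329-41003=208326
18. interest=⌊208326·39/10000⌋=812; principal=41975-812=41163; balance=208326-41163=167163
19. interest=⌊167163·39/10000⌋=651; principal=41975-651=41324; balance=167163-41324=125839
20. interest=⌊125839·39/10000⌋=490; principal=41975-490=41485; balance=125839-41485=84354
21. interest=⌊84354·39/10000⌋=328; principal=41975-328=41647; balance=84354-41647=42707
22. interest=⌊42707·39/10000⌋=166; principal=41975-166=41809; balance=42707-41809=898
23. interest=⌊898·39/10000⌋=3; principal=min(41975-3,898)=898; balance=898-898=0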